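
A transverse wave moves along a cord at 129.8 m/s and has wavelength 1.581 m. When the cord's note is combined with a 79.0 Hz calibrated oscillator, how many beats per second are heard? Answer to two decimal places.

Source frequency f = v/λ = 129.8/1.581 = 82.0999 Hz.
f_beat = |82.0999 − 79.0| = 3.10 Hz.

3.10 Hz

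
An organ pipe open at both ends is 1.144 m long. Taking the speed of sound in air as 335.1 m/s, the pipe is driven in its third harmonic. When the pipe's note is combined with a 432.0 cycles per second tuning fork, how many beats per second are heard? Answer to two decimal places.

Open pipe: f_n = n·v/(2L) = 3·335.1/(2·1.144) = 439.3794 Hz.
f_beat = |439.3794 − 432.0| = 7.38 Hz.

7.38 Hz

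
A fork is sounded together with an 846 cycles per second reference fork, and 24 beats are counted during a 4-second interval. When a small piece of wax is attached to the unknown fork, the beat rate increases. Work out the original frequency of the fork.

Beat frequency = 24/4 = 6 Hz.
|f − 846| = 6, so the fork was at either 840 Hz or 852 Hz.
Loading a fork with wax lowers its frequency; the adjustment lowers the fork's frequency.
The beat rate rose, so the adjustment moved the fork further from 846 Hz — it was already below the reference.

840 Hz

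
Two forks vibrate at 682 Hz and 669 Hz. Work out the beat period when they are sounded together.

0.077 s

f_beat = |682 − 669| = 13 Hz.
Beat period T = 1 / f_beat = 1 / 13 s.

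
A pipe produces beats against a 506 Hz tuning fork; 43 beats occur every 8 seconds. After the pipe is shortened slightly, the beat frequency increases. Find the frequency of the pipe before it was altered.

511.375 Hz

Beat frequency = 43/8 = 5.375 Hz.
|f − 506| = 5.375, so the pipe was at either 500.625 Hz or 511.375 Hz.
A shorter pipe has a higher fundamental; the adjustment raises the pipe's frequency.
The beat rate rose, so the adjustment moved the pipe further from 506 Hz — it was already above the reference.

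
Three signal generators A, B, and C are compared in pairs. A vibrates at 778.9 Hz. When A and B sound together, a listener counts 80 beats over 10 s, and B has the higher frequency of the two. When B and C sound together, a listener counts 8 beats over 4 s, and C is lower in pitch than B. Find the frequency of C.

A–B: Beat frequency = 80/10 = 8 Hz.
B is above A, so f_B = 778.9 + 8 = 786.9 Hz.
B–C: Beat frequency = 8/4 = 2 Hz.
C is below B, so f_C = 786.9 − 2 = 784.9 Hz.

784.9 Hz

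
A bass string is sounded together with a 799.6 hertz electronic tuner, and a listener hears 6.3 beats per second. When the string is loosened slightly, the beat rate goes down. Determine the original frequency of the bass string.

805.9 Hz

|f − 799.6| = 6.3, so the bass string was at either 793.3 Hz or 805.9 Hz.
Reducing tension lowers a string's frequency; the adjustment lowers the bass string's frequency.
The beat rate fell, so the adjustment moved the bass string toward 799.6 Hz — it must have started above the reference.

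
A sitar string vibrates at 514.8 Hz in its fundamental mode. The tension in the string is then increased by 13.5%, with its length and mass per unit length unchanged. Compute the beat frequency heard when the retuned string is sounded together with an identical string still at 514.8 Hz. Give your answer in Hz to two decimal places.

33.65 Hz

For a string, f ∝ √T, so the new frequency is 514.8·√1.135 = 548.4493 Hz.
f_beat = |548.4493 − 514.8| = 33.65 Hz.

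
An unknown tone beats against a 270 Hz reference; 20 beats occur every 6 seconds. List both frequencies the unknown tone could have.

Beat frequency = 20/6 = 3.3333 Hz.
|f − 270| = 3.3333, so f = 270 ± 3.3333.

266.6667 Hz or 273.3333 Hz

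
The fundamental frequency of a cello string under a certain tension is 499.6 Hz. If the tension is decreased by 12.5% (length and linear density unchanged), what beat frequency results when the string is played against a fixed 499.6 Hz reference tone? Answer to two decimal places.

For a string, f ∝ √T, so the new frequency is 499.6·√0.875 = 467.3330 Hz.
f_beat = |467.3330 − 499.6| = 32.27 Hz.

32.27 Hz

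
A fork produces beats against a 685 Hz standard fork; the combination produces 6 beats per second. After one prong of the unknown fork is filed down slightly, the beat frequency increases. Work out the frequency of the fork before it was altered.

|f − 685| = 6, so the fork was at either 679 Hz or 691 Hz.
Filing a prong removes mass and raises the fork's frequency; the adjustment raises the fork's frequency.
The beat rate rose, so the adjustment moved the fork further from 685 Hz — it was already above the reference.

691 Hz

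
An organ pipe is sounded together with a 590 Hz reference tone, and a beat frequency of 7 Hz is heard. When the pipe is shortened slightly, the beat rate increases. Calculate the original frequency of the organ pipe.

597 Hz

|f − 590| = 7, so the organ pipe was at either 583 Hz or 597 Hz.
A shorter pipe has a higher fundamental; the adjustment raises the organ pipe's frequency.
The beat rate rose, so the adjustment moved the organ pipe further from 590 Hz — it was already above the reference.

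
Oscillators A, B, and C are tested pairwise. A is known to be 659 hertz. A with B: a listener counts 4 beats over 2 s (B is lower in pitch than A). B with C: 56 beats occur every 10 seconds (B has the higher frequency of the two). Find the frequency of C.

651.4 Hz

A–B: Beat frequency = 4/2 = 2 Hz.
B is below A, so f_B = 659 − 2 = 657 Hz.
B–C: Beat frequency = 56/10 = 5.6 Hz.
C is below B, so f_C = 657 − 5.6 = 651.4 Hz.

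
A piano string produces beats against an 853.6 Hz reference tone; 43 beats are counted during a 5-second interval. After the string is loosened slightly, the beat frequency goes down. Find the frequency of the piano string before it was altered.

Beat frequency = 43/5 = 8.6 Hz.
|f − 853.6| = 8.6, so the piano string was at either 845 Hz or 862.2 Hz.
Reducing tension lowers a string's frequency; the adjustment lowers the piano string's frequency.
The beat rate fell, so the adjustment moved the piano string toward 853.6 Hz — it must have started above the reference.

862.2 Hz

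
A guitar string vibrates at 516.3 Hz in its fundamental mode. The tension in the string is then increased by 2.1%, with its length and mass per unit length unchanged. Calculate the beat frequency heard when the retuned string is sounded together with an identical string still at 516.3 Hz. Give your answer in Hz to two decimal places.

For a string, f ∝ √T, so the new frequency is 516.3·√1.021 = 521.6930 Hz.
f_beat = |521.6930 − 516.3| = 5.39 Hz.

5.39 Hz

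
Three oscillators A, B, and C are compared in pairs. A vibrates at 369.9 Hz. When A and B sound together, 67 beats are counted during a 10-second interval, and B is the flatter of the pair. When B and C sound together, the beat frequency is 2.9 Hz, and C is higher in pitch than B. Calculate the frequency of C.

366.1 Hz

A–B: Beat frequency = 67/10 = 6.7 Hz.
B is below A, so f_B = 369.9 − 6.7 = 363.2 Hz.
C is above B, so f_C = 363.2 + 2.9 = 366.1 Hz.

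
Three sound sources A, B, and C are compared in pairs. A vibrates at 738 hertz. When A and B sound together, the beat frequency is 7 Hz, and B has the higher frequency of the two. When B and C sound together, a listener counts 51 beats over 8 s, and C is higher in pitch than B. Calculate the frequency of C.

B is above A, so f_B = 738 + 7 = 745 Hz.
B–C: Beat frequency = 51/8 = 6.375 Hz.
C is above B, so f_C = 745 + 6.375 = 751.375 Hz.

751.375 Hz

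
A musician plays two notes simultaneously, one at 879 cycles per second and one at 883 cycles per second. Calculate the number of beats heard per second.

The beat frequency equals the magnitude of the frequency difference.
|879 − 883| = 4 Hz.

4 Hz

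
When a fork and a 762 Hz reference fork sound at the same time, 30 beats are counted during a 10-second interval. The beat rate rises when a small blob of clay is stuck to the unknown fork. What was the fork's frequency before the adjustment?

759 Hz

Beat frequency = 30/10 = 3 Hz.
|f − 762| = 3, so the fork was at either 759 Hz or 765 Hz.
Adding mass to a fork lowers its frequency; the adjustment lowers the fork's frequency.
The beat rate rose, so the adjustment moved the fork further from 762 Hz — it was already below the reference.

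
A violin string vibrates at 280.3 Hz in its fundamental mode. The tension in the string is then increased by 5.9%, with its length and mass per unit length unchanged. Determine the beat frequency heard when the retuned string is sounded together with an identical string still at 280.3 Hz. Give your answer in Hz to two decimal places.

8.15 Hz

For a string, f ∝ √T, so the new frequency is 280.3·√1.059 = 288.4504 Hz.
f_beat = |288.4504 − 280.3| = 8.15 Hz.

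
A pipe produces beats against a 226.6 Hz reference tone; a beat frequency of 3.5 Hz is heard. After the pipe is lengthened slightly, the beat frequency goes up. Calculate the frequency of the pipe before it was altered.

|f − 226.6| = 3.5, so the pipe was at either 223.1 Hz or 230.1 Hz.
A longer pipe has a lower fundamental; the adjustment lowers the pipe's frequency.
The beat rate rose, so the adjustment moved the pipe further from 226.6 Hz — it was already below the reference.

223.1 Hz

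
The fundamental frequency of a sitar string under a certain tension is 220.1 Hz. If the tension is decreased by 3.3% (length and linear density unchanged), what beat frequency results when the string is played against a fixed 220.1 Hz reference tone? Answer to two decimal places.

For a string, f ∝ √T, so the new frequency is 220.1·√0.967 = 216.4379 Hz.
f_beat = |216.4379 − 220.1| = 3.66 Hz.

3.66 Hz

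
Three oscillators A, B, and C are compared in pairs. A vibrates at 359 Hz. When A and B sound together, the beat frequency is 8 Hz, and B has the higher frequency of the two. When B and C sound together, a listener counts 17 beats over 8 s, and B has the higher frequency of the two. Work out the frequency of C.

364.875 Hz

B is above A, so f_B = 359 + 8 = 367 Hz.
B–C: Beat frequency = 17/8 = 2.125 Hz.
C is below B, so f_C = 367 − 2.125 = 364.875 Hz.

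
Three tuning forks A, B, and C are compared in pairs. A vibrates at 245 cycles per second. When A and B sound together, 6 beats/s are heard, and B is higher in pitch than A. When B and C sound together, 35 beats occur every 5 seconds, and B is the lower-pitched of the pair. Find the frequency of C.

B is above A, so f_B = 245 + 6 = 251 Hz.
B–C: Beat frequency = 35/5 = 7 Hz.
C is above B, so f_C = 251 + 7 = 258 Hz.

258 Hz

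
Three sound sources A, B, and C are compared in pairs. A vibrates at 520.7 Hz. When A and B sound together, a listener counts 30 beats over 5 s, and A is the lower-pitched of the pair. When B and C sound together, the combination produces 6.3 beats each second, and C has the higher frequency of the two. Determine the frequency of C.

533 Hz

A–B: Beat frequency = 30/5 = 6 Hz.
B is above A, so f_B = 520.7 + 6 = 526.7 Hz.
C is above B, so f_C = 526.7 + 6.3 = 533 Hz.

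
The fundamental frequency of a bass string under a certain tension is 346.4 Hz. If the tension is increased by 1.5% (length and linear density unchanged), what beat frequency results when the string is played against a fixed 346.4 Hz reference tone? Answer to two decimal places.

For a string, f ∝ √T, so the new frequency is 346.4·√1.015 = 348.9883 Hz.
f_beat = |348.9883 − 346.4| = 2.59 Hz.

2.59 Hz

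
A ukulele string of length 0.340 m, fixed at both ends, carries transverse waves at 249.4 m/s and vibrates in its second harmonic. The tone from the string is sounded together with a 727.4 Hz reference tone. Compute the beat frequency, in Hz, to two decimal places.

6.13 Hz

For a string fixed at both ends, f_n = n·v/(2L) = 2·249.4/(2·0.340) = 733.5294 Hz.
f_beat = |733.5294 − 727.4| = 6.13 Hz.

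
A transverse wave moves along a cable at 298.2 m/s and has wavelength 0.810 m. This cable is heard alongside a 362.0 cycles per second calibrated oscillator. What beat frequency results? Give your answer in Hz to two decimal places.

Source frequency f = v/λ = 298.2/0.810 = 368.1481 Hz.
f_beat = |368.1481 − 362.0| = 6.15 Hz.

6.15 Hz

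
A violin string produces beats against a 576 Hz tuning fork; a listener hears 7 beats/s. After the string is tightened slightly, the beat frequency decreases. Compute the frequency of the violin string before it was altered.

569 Hz

|f − 576| = 7, so the violin string was at either 569 Hz or 583 Hz.
Increasing tension raises a string's frequency; the adjustment raises the violin string's frequency.
The beat rate fell, so the adjustment moved the violin string toward 576 Hz — it must have started below the reference.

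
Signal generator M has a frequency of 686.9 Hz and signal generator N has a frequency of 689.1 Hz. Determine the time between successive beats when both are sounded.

0.455 s

f_beat = |686.9 − 689.1| = 2.2 Hz.
Beat period T = 1 / f_beat = 1 / 2.2 s.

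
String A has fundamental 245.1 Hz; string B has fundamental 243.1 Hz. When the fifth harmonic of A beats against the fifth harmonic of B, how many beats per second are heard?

Fifth harmonic of the first: 5·245.1 = 1225.5 Hz.
Fifth harmonic of the second: 5·243.1 = 1215.5 Hz.
f_beat = |1225.5 − 1215.5| = 10.0 Hz.

10.0 Hz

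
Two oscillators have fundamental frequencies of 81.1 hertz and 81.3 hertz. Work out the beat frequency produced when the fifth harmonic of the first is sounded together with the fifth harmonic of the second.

1.0 Hz

Fifth harmonic of the first: 5·81.1 = 405.5 Hz.
Fifth harmonic of the second: 5·81.3 = 406.5 Hz.
f_beat = |405.5 − 406.5| = 1.0 Hz.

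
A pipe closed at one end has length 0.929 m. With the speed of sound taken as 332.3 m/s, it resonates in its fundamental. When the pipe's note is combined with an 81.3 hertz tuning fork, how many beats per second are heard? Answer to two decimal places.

Closed pipe (odd harmonics): f_n = n·v/(4L) = 1·332.3/(4·0.929) = 89.4241 Hz.
f_beat = |89.4241 − 81.3| = 8.12 Hz.

8.12 Hz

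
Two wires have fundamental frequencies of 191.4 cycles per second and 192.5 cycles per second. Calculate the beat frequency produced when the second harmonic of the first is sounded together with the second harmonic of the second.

2.2 Hz

Second harmonic of the first: 2·191.4 = 382.8 Hz.
Second harmonic of the second: 2·192.5 = 385.0 Hz.
f_beat = |382.8 − 385.0| = 2.2 Hz.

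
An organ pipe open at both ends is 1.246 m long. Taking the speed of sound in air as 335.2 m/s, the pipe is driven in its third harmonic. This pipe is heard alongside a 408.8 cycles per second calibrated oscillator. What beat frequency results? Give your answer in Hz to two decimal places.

5.27 Hz

Open pipe: f_n = n·v/(2L) = 3·335.2/(2·1.246) = 403.5313 Hz.
f_beat = |403.5313 − 408.8| = 5.27 Hz.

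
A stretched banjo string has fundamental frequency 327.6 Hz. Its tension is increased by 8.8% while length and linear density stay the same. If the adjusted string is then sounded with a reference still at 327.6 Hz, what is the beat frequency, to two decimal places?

For a string, f ∝ √T, so the new frequency is 327.6·√1.088 = 341.7105 Hz.
f_beat = |341.7105 − 327.6| = 14.11 Hz.

14.11 Hz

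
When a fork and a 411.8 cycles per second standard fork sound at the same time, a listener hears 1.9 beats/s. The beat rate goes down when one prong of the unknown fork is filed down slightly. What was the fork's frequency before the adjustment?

|f − 411.8| = 1.9, so the fork was at either 409.9 Hz or 413.7 Hz.
Filing a prong removes mass and raises the fork's frequency; the adjustment raises the fork's frequency.
The beat rate fell, so the adjustment moved the fork toward 411.8 Hz — it must have started below the reference.

409.9 Hz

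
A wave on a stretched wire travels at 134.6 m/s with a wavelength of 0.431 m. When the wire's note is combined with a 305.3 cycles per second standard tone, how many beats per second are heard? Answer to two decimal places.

Source frequency f = v/λ = 134.6/0.431 = 312.2970 Hz.
f_beat = |312.2970 − 305.3| = 7.00 Hz.

7.00 Hz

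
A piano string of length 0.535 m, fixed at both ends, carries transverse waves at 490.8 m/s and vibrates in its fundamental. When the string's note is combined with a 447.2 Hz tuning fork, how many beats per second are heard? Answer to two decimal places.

11.49 Hz

For a string fixed at both ends, f_n = n·v/(2L) = 1·490.8/(2·0.535) = 458.6916 Hz.
f_beat = |458.6916 − 447.2| = 11.49 Hz.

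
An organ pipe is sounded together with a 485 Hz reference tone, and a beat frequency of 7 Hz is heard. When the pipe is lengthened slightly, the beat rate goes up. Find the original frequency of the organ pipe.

478 Hz

|f − 485| = 7, so the organ pipe was at either 478 Hz or 492 Hz.
A longer pipe has a lower fundamental; the adjustment lowers the organ pipe's frequency.
The beat rate rose, so the adjustment moved the organ pipe further from 485 Hz — it was already below the reference.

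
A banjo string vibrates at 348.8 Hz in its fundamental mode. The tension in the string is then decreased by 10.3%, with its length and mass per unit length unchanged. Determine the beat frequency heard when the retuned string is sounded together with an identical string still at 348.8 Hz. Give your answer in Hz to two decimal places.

18.45 Hz

For a string, f ∝ √T, so the new frequency is 348.8·√0.897 = 330.3488 Hz.
f_beat = |330.3488 − 348.8| = 18.45 Hz.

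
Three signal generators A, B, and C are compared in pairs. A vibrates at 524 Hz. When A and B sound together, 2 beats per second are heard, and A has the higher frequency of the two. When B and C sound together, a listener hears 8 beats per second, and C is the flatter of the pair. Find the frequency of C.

514 Hz

B is below A, so f_B = 524 − 2 = 522 Hz.
C is below B, so f_C = 522 − 8 = 514 Hz.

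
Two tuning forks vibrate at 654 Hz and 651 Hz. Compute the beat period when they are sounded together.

f_beat = |654 − 651| = 3 Hz.
Beat period T = 1 / f_beat = 1 / 3 s.

0.333 s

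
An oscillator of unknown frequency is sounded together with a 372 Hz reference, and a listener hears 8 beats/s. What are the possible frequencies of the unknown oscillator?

364 Hz or 380 Hz

|f − 372| = 8, so f = 372 ± 8.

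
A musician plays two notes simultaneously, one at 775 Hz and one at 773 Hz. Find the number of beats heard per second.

2 Hz

Beats arise from superposition of two nearby frequencies; the beat rate is |f₁ − f₂|.
|775 − 773| = 2 Hz.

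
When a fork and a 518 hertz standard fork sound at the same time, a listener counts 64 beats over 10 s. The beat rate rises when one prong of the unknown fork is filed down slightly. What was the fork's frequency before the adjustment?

Beat frequency = 64/10 = 6.4 Hz.
|f − 518| = 6.4, so the fork was at either 511.6 Hz or 524.4 Hz.
Filing a prong removes mass and raises the fork's frequency; the adjustment raises the fork's frequency.
The beat rate rose, so the adjustment moved the fork further from 518 Hz — it was already above the reference.

524.4 Hz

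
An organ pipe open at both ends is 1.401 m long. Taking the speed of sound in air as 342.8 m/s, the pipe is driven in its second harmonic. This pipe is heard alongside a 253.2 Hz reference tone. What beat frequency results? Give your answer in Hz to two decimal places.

Open pipe: f_n = n·v/(2L) = 2·342.8/(2·1.401) = 244.6824 Hz.
f_beat = |244.6824 − 253.2| = 8.52 Hz.

8.52 Hz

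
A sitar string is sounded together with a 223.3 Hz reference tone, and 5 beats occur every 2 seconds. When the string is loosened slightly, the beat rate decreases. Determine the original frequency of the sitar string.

Beat frequency = 5/2 = 2.5 Hz.
|f − 223.3| = 2.5, so the sitar string was at either 220.8 Hz or 225.8 Hz.
Reducing tension lowers a string's frequency; the adjustment lowers the sitar string's frequency.
The beat rate fell, so the adjustment moved the sitar string toward 223.3 Hz — it must have started above the reference.

225.8 Hz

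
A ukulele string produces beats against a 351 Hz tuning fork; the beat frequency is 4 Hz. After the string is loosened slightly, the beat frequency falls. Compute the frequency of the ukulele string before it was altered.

|f − 351| = 4, so the ukulele string was at either 347 Hz or 355 Hz.
Reducing tension lowers a string's frequency; the adjustment lowers the ukulele string's frequency.
The beat rate fell, so the adjustment moved the ukulele string toward 351 Hz — it must have started above the reference.

355 Hz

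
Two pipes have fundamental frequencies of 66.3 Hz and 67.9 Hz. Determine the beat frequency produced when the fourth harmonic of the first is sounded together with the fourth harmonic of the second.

6.4 Hz

Fourth harmonic of the first: 4·66.3 = 265.2 Hz.
Fourth harmonic of the second: 4·67.9 = 271.6 Hz.
f_beat = |265.2 − 271.6| = 6.4 Hz.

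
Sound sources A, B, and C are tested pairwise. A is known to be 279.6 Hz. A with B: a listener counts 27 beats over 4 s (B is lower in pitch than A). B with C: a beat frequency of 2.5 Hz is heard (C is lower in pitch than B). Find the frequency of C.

A–B: Beat frequency = 27/4 = 6.75 Hz.
B is below A, so f_B = 279.6 − 6.75 = 272.85 Hz.
C is below B, so f_C = 272.85 − 2.5 = 270.35 Hz.

270.35 Hz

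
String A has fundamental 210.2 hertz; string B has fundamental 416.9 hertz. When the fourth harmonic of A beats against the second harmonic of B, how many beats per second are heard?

Fourth harmonic of the first: 4·210.2 = 840.8 Hz.
Second harmonic of the second: 2·416.9 = 833.8 Hz.
f_beat = |840.8 − 833.8| = 7.0 Hz.

7.0 Hz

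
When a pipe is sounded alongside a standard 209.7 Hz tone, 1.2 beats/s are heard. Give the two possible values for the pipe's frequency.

208.5 Hz or 210.9 Hz

|f − 209.7| = 1.2, so f = 209.7 ± 1.2.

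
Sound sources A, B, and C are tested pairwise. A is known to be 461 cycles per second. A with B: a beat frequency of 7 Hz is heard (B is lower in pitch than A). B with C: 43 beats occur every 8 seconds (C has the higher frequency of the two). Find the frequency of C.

B is below A, so f_B = 461 − 7 = 454 Hz.
B–C: Beat frequency = 43/8 = 5.375 Hz.
C is above B, so f_C = 454 + 5.375 = 459.375 Hz.

459.375 Hz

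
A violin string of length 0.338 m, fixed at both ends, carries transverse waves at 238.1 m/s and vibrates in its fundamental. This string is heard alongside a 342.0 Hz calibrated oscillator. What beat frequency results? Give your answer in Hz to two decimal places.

10.22 Hz

For a string fixed at both ends, f_n = n·v/(2L) = 1·238.1/(2·0.338) = 352.2189 Hz.
f_beat = |352.2189 − 342.0| = 10.22 Hz.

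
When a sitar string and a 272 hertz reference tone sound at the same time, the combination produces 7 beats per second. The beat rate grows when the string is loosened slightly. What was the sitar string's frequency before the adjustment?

|f − 272| = 7, so the sitar string was at either 265 Hz or 279 Hz.
Reducing tension lowers a string's frequency; the adjustment lowers the sitar string's frequency.
The beat rate rose, so the adjustment moved the sitar string further from 272 Hz — it was already below the reference.

265 Hz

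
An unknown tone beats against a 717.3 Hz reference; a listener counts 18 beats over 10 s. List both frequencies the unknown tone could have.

Beat frequency = 18/10 = 1.8 Hz.
|f − 717.3| = 1.8, so f = 717.3 ± 1.8.

715.5 Hz or 719.1 Hz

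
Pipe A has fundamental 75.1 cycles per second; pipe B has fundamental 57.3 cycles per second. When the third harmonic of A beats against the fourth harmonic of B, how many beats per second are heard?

3.9 Hz

Third harmonic of the first: 3·75.1 = 225.3 Hz.
Fourth harmonic of the second: 4·57.3 = 229.2 Hz.
f_beat = |225.3 − 229.2| = 3.9 Hz.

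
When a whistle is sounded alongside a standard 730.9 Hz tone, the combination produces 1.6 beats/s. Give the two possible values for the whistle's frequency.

729.3 Hz or 732.5 Hz

|f − 730.9| = 1.6, so f = 730.9 ± 1.6.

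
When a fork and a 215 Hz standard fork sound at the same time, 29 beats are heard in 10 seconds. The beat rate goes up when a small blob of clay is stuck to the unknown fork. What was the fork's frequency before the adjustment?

212.1 Hz

Beat frequency = 29/10 = 2.9 Hz.
|f − 215| = 2.9, so the fork was at either 212.1 Hz or 217.9 Hz.
Adding mass to a fork lowers its frequency; the adjustment lowers the fork's frequency.
The beat rate rose, so the adjustment moved the fork further from 215 Hz — it was already below the reference.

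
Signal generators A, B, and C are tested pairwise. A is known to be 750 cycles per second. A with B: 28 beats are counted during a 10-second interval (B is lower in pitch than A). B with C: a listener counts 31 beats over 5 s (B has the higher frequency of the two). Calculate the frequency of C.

741 Hz

A–B: Beat frequency = 28/10 = 2.8 Hz.
B is below A, so f_B = 750 − 2.8 = 747.2 Hz.
B–C: Beat frequency = 31/5 = 6.2 Hz.
C is below B, so f_C = 747.2 − 6.2 = 741 Hz.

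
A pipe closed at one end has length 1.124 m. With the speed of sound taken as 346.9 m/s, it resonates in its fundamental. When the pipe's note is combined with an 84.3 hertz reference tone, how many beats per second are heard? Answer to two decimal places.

7.14 Hz

Closed pipe (odd harmonics): f_n = n·v/(4L) = 1·346.9/(4·1.124) = 77.1575 Hz.
f_beat = |77.1575 − 84.3| = 7.14 Hz.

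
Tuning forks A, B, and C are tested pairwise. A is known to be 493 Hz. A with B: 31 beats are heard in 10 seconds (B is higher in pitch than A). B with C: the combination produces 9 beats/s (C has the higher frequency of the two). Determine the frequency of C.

A–B: Beat frequency = 31/10 = 3.1 Hz.
B is above A, so f_B = 493 + 3.1 = 496.1 Hz.
C is above B, so f_C = 496.1 + 9 = 505.1 Hz.

505.1 Hz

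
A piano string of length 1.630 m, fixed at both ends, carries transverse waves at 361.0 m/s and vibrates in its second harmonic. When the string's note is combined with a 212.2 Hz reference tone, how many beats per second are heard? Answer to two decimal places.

9.27 Hz

For a string fixed at both ends, f_n = n·v/(2L) = 2·361.0/(2·1.630) = 221.4724 Hz.
f_beat = |221.4724 − 212.2| = 9.27 Hz.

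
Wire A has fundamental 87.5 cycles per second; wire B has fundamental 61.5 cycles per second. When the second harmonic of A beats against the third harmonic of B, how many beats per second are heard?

Second harmonic of the first: 2·87.5 = 175.0 Hz.
Third harmonic of the second: 3·61.5 = 184.5 Hz.
f_beat = |175.0 − 184.5| = 9.5 Hz.

9.5 Hz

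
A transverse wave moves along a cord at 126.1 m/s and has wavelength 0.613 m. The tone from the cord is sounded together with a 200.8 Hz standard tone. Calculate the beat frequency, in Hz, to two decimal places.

Source frequency f = v/λ = 126.1/0.613 = 205.7096 Hz.
f_beat = |205.7096 − 200.8| = 4.91 Hz.

4.91 Hz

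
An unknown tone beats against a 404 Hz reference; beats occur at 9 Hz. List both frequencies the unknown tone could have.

|f − 404| = 9, so f = 404 ± 9.

395 Hz or 413 Hz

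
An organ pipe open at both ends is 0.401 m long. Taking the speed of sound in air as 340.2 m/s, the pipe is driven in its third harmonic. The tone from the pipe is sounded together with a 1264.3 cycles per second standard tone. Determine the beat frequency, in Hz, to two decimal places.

8.27 Hz

Open pipe: f_n = n·v/(2L) = 3·340.2/(2·0.401) = 1272.5686 Hz.
f_beat = |1272.5686 − 1264.3| = 8.27 Hz.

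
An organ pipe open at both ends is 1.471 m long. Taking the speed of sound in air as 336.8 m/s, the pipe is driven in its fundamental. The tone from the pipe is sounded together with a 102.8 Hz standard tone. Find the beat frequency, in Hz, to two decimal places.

11.68 Hz

Open pipe: f_n = n·v/(2L) = 1·336.8/(2·1.471) = 114.4799 Hz.
f_beat = |114.4799 − 102.8| = 11.68 Hz.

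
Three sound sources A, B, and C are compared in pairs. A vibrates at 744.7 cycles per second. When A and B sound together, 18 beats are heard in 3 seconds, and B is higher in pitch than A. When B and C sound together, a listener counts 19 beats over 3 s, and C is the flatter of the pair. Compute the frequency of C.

A–B: Beat frequency = 18/3 = 6 Hz.
B is above A, so f_B = 744.7 + 6 = 750.7 Hz.
B–C: Beat frequency = 19/3 = 6.3333 Hz.
C is below B, so f_C = 750.7 − 6.3333 = 744.3667 Hz.

744.3667 Hz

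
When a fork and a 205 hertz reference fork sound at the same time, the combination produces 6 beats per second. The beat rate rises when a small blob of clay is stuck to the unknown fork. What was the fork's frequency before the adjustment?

199 Hz

|f − 205| = 6, so the fork was at either 199 Hz or 211 Hz.
Adding mass to a fork lowers its frequency; the adjustment lowers the fork's frequency.
The beat rate rose, so the adjustment moved the fork further from 205 Hz — it was already below the reference.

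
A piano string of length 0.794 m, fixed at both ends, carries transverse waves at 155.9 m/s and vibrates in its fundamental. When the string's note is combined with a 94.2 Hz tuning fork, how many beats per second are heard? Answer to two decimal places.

For a string fixed at both ends, f_n = n·v/(2L) = 1·155.9/(2·0.794) = 98.1738 Hz.
f_beat = |98.1738 − 94.2| = 3.97 Hz.

3.97 Hz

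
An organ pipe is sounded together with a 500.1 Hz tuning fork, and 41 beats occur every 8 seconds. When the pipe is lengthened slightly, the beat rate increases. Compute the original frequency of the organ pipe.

Beat frequency = 41/8 = 5.125 Hz.
|f − 500.1| = 5.125, so the organ pipe was at either 494.975 Hz or 505.225 Hz.
A longer pipe has a lower fundamental; the adjustment lowers the organ pipe's frequency.
The beat rate rose, so the adjustment moved the organ pipe further from 500.1 Hz — it was already below the reference.

494.975 Hz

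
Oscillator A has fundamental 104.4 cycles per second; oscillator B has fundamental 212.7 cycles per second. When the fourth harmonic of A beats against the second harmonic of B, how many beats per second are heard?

7.8 Hz

Fourth harmonic of the first: 4·104.4 = 417.6 Hz.
Second harmonic of the second: 2·212.7 = 425.4 Hz.
f_beat = |417.6 − 425.4| = 7.8 Hz.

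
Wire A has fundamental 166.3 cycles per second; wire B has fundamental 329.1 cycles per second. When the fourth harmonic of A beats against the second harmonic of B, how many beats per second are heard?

7.0 Hz

Fourth harmonic of the first: 4·166.3 = 665.2 Hz.
Second harmonic of the second: 2·329.1 = 658.2 Hz.
f_beat = |665.2 − 658.2| = 7.0 Hz.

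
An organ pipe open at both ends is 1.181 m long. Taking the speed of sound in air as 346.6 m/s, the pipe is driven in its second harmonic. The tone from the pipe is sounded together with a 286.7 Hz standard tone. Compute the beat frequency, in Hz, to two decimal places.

6.78 Hz

Open pipe: f_n = n·v/(2L) = 2·346.6/(2·1.181) = 293.4801 Hz.
f_beat = |293.4801 − 286.7| = 6.78 Hz.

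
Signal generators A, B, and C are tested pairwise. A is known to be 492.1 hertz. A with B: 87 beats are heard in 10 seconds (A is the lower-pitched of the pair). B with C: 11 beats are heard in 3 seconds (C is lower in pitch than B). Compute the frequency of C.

497.1333 Hz

A–B: Beat frequency = 87/10 = 8.7 Hz.
B is above A, so f_B = 492.1 + 8.7 = 500.8 Hz.
B–C: Beat frequency = 11/3 = 3.6667 Hz.
C is below B, so f_C = 500.8 − 3.6667 = 497.1333 Hz.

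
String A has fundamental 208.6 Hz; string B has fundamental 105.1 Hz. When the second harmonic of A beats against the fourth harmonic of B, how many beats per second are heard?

3.2 Hz

Second harmonic of the first: 2·208.6 = 417.2 Hz.
Fourth harmonic of the second: 4·105.1 = 420.4 Hz.
f_beat = |417.2 − 420.4| = 3.2 Hz.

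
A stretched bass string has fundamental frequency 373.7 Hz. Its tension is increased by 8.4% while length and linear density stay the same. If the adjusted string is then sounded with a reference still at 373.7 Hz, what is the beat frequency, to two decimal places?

For a string, f ∝ √T, so the new frequency is 373.7·√1.084 = 389.0790 Hz.
f_beat = |389.0790 − 373.7| = 15.38 Hz.

15.38 Hz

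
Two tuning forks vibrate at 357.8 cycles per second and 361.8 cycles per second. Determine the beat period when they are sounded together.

f_beat = |357.8 − 361.8| = 4 Hz.
Beat period T = 1 / f_beat = 1 / 4 s.

0.250 s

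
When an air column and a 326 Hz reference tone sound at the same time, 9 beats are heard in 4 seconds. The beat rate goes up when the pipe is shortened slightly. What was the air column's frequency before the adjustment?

328.25 Hz

Beat frequency = 9/4 = 2.25 Hz.
|f − 326| = 2.25, so the air column was at either 323.75 Hz or 328.25 Hz.
A shorter pipe has a higher fundamental; the adjustment raises the air column's frequency.
The beat rate rose, so the adjustment moved the air column further from 326 Hz — it was already above the reference.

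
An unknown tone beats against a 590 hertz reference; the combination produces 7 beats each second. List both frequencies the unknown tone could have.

583 Hz or 597 Hz

|f − 590| = 7, so f = 590 ± 7.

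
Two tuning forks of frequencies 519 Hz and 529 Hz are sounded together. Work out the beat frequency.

The beat frequency equals the magnitude of the frequency difference.
|519 − 529| = 10 Hz.

10 Hz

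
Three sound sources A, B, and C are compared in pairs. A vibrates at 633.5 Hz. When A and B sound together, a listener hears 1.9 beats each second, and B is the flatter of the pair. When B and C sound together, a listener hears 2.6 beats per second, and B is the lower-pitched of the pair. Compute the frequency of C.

B is below A, so f_B = 633.5 − 1.9 = 631.6 Hz.
C is above B, so f_C = 631.6 + 2.6 = 634.2 Hz.

634.2 Hz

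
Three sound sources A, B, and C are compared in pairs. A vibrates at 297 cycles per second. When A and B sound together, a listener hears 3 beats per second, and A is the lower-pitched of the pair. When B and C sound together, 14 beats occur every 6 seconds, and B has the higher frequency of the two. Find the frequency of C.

B is above A, so f_B = 297 + 3 = 300 Hz.
B–C: Beat frequency = 14/6 = 2.3333 Hz.
C is below B, so f_C = 300 − 2.3333 = 297.6667 Hz.

297.6667 Hz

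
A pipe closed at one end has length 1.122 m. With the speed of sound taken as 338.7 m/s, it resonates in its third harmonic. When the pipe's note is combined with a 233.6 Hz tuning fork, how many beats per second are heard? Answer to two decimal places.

Closed pipe (odd harmonics): f_n = n·v/(4L) = 3·338.7/(4·1.122) = 226.4037 Hz.
f_beat = |226.4037 − 233.6| = 7.20 Hz.

7.20 Hz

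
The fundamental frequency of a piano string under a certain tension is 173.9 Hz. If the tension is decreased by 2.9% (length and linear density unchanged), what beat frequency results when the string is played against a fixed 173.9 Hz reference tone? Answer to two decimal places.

For a string, f ∝ √T, so the new frequency is 173.9·√0.971 = 171.3599 Hz.
f_beat = |171.3599 − 173.9| = 2.54 Hz.

2.54 Hz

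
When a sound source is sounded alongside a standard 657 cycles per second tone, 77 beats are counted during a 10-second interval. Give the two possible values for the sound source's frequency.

Beat frequency = 77/10 = 7.7 Hz.
|f − 657| = 7.7, so f = 657 ± 7.7.

649.3 Hz or 664.7 Hz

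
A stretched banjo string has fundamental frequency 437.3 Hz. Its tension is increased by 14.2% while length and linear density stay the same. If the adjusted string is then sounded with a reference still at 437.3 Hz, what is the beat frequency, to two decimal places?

For a string, f ∝ √T, so the new frequency is 437.3·√1.142 = 467.3180 Hz.
f_beat = |467.3180 − 437.3| = 30.02 Hz.

30.02 Hz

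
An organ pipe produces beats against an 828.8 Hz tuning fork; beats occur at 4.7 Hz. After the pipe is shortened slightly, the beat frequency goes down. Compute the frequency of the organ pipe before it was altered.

|f − 828.8| = 4.7, so the organ pipe was at either 824.1 Hz or 833.5 Hz.
A shorter pipe has a higher fundamental; the adjustment raises the organ pipe's frequency.
The beat rate fell, so the adjustment moved the organ pipe toward 828.8 Hz — it must have started below the reference.

824.1 Hz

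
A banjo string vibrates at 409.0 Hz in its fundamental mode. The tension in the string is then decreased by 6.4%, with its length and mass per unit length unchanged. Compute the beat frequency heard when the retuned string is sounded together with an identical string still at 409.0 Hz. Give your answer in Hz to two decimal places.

For a string, f ∝ √T, so the new frequency is 409.0·√0.936 = 395.6956 Hz.
f_beat = |395.6956 − 409.0| = 13.30 Hz.

13.30 Hz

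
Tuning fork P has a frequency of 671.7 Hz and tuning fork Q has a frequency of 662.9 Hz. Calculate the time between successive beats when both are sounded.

0.114 s

f_beat = |671.7 − 662.9| = 8.8 Hz.
Beat period T = 1 / f_beat = 1 / 8.8 s.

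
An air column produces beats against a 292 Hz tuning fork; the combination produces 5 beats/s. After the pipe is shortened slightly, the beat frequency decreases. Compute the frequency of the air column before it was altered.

287 Hz

|f − 292| = 5, so the air column was at either 287 Hz or 297 Hz.
A shorter pipe has a higher fundamental; the adjustment raises the air column's frequency.
The beat rate fell, so the adjustment moved the air column toward 292 Hz — it must have started below the reference.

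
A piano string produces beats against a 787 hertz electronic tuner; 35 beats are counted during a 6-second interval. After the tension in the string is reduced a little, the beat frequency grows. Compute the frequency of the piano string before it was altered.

781.1667 Hz

Beat frequency = 35/6 = 5.8333 Hz.
|f − 787| = 5.8333, so the piano string was at either 781.1667 Hz or 792.8333 Hz.
Lower tension means lower frequency; the adjustment lowers the piano string's frequency.
The beat rate rose, so the adjustment moved the piano string further from 787 Hz — it was already below the reference.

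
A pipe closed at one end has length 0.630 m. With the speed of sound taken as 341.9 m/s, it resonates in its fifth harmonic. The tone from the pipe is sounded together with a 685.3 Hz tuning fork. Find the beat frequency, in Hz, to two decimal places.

Closed pipe (odd harmonics): f_n = n·v/(4L) = 5·341.9/(4·0.630) = 678.3730 Hz.
f_beat = |678.3730 − 685.3| = 6.93 Hz.

6.93 Hz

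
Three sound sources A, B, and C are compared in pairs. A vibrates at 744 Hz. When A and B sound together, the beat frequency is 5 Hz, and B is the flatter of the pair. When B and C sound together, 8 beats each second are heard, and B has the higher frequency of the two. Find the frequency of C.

731 Hz

B is below A, so f_B = 744 − 5 = 739 Hz.
C is below B, so f_C = 739 − 8 = 731 Hz.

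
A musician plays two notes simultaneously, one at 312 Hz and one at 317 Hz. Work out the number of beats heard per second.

5 Hz

Beats arise from superposition of two nearby frequencies; the beat rate is |f₁ − f₂|.
|312 − 317| = 5 Hz.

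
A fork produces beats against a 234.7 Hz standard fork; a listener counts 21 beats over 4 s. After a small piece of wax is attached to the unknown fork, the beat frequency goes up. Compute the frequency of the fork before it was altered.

229.45 Hz

Beat frequency = 21/4 = 5.25 Hz.
|f − 234.7| = 5.25, so the fork was at either 229.45 Hz or 239.95 Hz.
Loading a fork with wax lowers its frequency; the adjustment lowers the fork's frequency.
The beat rate rose, so the adjustment moved the fork further from 234.7 Hz — it was already below the reference.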